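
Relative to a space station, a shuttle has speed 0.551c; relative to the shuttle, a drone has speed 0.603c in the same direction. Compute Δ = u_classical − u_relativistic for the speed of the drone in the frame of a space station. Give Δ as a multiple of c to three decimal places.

Galilean: u_cl = 0.603 + 0.551 = 1.1540.
Relativistic: u_rel = (0.603 + 0.551) / (1 + 0.603·0.551) = 1.1540/1.3323 = 0.8662.
Δ = 1.1540 − 0.8662 = 0.2878.
(The classical prediction exceeds c; the relativistic result does not.)

Δ = 0.288c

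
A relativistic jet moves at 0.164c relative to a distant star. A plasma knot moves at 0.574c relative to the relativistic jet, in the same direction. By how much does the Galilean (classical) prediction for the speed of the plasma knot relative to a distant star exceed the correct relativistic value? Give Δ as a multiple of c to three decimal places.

Δ = 0.063c

Galilean: u_cl = 0.574 + 0.164 = 0.7380.
Relativistic: u_rel = (0.574 + 0.164) / (1 + 0.574·0.164) = 0.7380/1.0941 = 0.6745.
Δ = 0.7380 − 0.6745 = 0.0635.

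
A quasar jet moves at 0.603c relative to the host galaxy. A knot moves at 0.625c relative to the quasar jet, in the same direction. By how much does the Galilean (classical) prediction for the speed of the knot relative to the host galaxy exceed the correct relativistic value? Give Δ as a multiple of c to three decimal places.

Galilean: u_cl = 0.625 + 0.603 = 1.2280.
Relativistic: u_rel = (0.625 + 0.603) / (1 + 0.625·0.603) = 1.2280/1.3769 = 0.8919.
Δ = 1.2280 − 0.8919 = 0.3361.
(The classical prediction exceeds c; the relativistic result does not.)

Δ = 0.336c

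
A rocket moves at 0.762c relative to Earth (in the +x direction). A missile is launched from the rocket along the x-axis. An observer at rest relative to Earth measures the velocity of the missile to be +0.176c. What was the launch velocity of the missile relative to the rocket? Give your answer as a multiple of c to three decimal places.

Invert the composition law: u' = (u − v)/(1 − uv/c²).
u' = (0.176 − 0.762) / (1 − (0.176)(0.762)) = -0.5860/0.8659 = -0.6768.

-0.677c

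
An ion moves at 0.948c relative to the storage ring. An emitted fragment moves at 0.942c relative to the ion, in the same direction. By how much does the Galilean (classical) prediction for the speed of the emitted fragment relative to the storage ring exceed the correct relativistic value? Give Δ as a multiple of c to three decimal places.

Δ = 0.892c

Galilean: u_cl = 0.942 + 0.948 = 1.8900.
Relativistic: u_rel = (0.942 + 0.948) / (1 + 0.942·0.948) = 1.8900/1.8930 = 0.9984.
Δ = 1.8900 − 0.9984 = 0.8916.
(The classical prediction exceeds c; the relativistic result does not.)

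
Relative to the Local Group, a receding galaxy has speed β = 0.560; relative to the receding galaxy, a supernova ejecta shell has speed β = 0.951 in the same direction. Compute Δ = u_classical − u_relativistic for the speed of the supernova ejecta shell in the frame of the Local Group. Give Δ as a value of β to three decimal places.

Galilean: u_cl = 0.951 + 0.560 = 1.5110.
Relativistic: u_rel = (0.951 + 0.560) / (1 + 0.951·0.560) = 1.5110/1.5326 = 0.9859.
Δ = 1.5110 − 0.9859 = 0.5251.
(The classical prediction exceeds c; the relativistic result does not.)

Δ = 0.525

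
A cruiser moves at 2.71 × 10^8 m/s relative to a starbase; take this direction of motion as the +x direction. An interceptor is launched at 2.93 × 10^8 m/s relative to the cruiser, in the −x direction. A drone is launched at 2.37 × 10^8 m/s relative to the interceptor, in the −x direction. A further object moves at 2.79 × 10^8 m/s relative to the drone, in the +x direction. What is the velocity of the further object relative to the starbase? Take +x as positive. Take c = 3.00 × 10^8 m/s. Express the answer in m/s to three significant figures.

-4.25 × 10^7 m/s

Apply u = (u' + v)/(1 + u'v/c²) successively, working outward toward the starbase.
(Dividing each given speed by c = 3.00 × 10^8 m/s to work in units of c.)
Start: velocity of the cruiser relative to the starbase = 0.9033c.
Compose with the interceptor (u' = -0.977 in the cruiser frame): u_1 = (-0.977 + 0.903) / (1 + (-0.977)·0.903) = -0.0733/0.1177 = -0.6228.
Compose with the drone (u' = -0.790 in the interceptor frame): u_2 = (-0.790 + (-0.623)) / (1 + (-0.790)·(-0.623)) = -1.4128/1.4920 = -0.9469.
Compose with the further object (u' = 0.930 in the drone frame): u_3 = (0.930 + (-0.947)) / (1 + 0.930·(-0.947)) = -0.0169/0.1194 = -0.1417.
So u = -0.1417 × 3.00 × 10^8 m/s.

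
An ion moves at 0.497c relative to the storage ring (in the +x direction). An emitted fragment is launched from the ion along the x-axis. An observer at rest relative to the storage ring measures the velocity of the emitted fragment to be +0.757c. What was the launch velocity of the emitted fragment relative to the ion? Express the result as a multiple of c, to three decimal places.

Invert the composition law: u' = (u − v)/(1 − uv/c²).
u' = (0.757 − 0.497) / (1 − (0.757)(0.497)) = 0.2600/0.6238 = 0.4168.

+0.417c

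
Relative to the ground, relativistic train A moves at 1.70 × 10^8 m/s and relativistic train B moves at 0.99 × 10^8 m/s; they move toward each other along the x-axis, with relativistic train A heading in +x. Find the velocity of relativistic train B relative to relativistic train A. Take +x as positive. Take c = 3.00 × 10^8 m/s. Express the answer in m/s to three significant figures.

-2.27 × 10^8 m/s

β_A = 0.567, β_B = -0.330 (dividing each by c = 3.00 × 10^8 m/s).
Transform to A's frame with the inverse velocity-addition law: u' = (u − v)/(1 − uv/c²), taking u = β_B and v = β_A.
u' = (-0.330 − 0.567) / (1 − (0.567)(-0.330)) = -0.8967/1.1870 = -0.7554.
u' = -0.7554 × 3.00 × 10^8 m/s.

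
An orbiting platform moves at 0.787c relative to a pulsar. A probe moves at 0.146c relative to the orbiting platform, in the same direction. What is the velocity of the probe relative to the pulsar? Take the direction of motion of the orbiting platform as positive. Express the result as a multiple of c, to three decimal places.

With v = 0.787 and u' = 0.146 (in units of c),
u = (u' + v)/(1 + u'v/c²):
u = (0.146 + 0.787) / (1 + 0.146·0.787) = 0.9330/1.1149 = 0.8368

0.837c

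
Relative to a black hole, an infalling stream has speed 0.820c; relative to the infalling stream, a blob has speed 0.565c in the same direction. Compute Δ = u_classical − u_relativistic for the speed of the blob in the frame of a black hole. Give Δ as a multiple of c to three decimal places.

Galilean: u_cl = 0.565 + 0.820 = 1.3850.
Relativistic: u_rel = (0.565 + 0.820) / (1 + 0.565·0.820) = 1.3850/1.4633 = 0.9465.
Δ = 1.3850 − 0.9465 = 0.4385.
(The classical prediction exceeds c; the relativistic result does not.)

Δ = 0.439c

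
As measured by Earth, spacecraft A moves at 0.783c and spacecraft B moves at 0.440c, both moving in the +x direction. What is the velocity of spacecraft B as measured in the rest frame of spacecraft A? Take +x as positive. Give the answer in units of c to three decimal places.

-0.523c

β_A = 0.783, β_B = 0.440.
Transform to A's frame with the inverse velocity-addition law: u' = (u − v)/(1 − uv/c²), taking u = β_B and v = β_A.
u' = (0.440 − 0.783) / (1 − (0.783)(0.440)) = -0.3430/0.6555 = -0.5233.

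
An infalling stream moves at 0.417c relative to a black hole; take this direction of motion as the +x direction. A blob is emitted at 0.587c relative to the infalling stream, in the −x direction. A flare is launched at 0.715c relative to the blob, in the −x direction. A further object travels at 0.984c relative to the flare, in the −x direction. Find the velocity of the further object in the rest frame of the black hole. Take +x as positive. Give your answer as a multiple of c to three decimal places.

-0.998c

Apply u = (u' + v)/(1 + u'v/c²) successively, working outward toward the black hole.
Start: velocity of the infalling stream relative to the black hole = 0.4170c.
Compose with the blob (u' = -0.587 in the infalling stream frame): u_1 = (-0.587 + 0.417) / (1 + (-0.587)·0.417) = -0.1700/0.7552 = -0.2251.
Compose with the flare (u' = -0.715 in the blob frame): u_2 = (-0.715 + (-0.225)) / (1 + (-0.715)·(-0.225)) = -0.9401/1.1609 = -0.8098.
Compose with the further object (u' = -0.984 in the flare frame): u_3 = (-0.984 + (-0.810)) / (1 + (-0.984)·(-0.810)) = -1.7938/1.7968 = -0.9983.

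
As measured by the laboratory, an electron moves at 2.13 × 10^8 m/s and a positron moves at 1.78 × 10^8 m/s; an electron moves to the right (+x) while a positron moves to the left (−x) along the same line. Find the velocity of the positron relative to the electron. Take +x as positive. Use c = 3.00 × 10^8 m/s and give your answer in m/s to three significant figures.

-2.75 × 10^8 m/s

β_A = 0.710, β_B = -0.593 (dividing each by c = 3.00 × 10^8 m/s).
Transform to A's frame with the inverse velocity-addition law: u' = (u − v)/(1 − uv/c²), taking u = β_B and v = β_A.
u' = (-0.593 − 0.710) / (1 − (0.710)(-0.593)) = -1.3033/1.4213 = -0.9170.
u' = -0.9170 × 3.00 × 10^8 m/s.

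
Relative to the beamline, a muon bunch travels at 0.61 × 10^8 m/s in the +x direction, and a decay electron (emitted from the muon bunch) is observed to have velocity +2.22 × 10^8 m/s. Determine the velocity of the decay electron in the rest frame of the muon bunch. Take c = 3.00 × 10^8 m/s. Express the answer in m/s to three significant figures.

v = 0.203c, u = 0.740c.
Invert the composition law: u' = (u − v)/(1 − uv/c²).
u' = (0.740 − 0.203) / (1 − (0.740)(0.203)) = 0.5367/0.8495 = 0.6317.
u' = 0.6317 × 3.00 × 10^8 m/s.

+1.90 × 10^8 m/s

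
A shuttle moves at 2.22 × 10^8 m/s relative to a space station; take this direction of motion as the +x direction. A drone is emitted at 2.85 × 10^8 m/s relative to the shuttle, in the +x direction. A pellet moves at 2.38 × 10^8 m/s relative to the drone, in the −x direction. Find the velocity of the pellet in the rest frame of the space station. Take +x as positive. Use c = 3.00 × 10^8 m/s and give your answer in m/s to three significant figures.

+2.81 × 10^8 m/s

Apply u = (u' + v)/(1 + u'v/c²) successively, working outward toward the space station.
(Dividing each given speed by c = 3.00 × 10^8 m/s to work in units of c.)
Start: velocity of the shuttle relative to the space station = 0.7400c.
Compose with the drone (u' = 0.950 in the shuttle frame): u_1 = (0.950 + 0.740) / (1 + 0.950·0.740) = 1.6900/1.7030 = 0.9924.
Compose with the pellet (u' = -0.793 in the drone frame): u_2 = (-0.793 + 0.992) / (1 + (-0.793)·0.992) = 0.1990/0.2127 = 0.9356.
So u = 0.9356 × 3.00 × 10^8 m/s.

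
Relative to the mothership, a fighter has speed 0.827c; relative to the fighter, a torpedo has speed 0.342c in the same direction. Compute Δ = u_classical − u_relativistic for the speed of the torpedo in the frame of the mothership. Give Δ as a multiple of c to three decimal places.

Δ = 0.258c

Galilean: u_cl = 0.342 + 0.827 = 1.1690.
Relativistic: u_rel = (0.342 + 0.827) / (1 + 0.342·0.827) = 1.1690/1.2828 = 0.9113.
Δ = 1.1690 − 0.9113 = 0.2577.
(The classical prediction exceeds c; the relativistic result does not.)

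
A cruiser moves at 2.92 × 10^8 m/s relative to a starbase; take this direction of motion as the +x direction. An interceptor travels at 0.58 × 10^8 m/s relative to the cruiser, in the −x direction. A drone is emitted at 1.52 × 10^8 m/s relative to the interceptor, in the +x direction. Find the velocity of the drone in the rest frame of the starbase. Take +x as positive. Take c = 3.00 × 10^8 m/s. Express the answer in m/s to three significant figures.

+2.96 × 10^8 m/s

Apply u = (u' + v)/(1 + u'v/c²) successively, working outward toward the starbase.
(Dividing each given speed by c = 3.00 × 10^8 m/s to work in units of c.)
Start: velocity of the cruiser relative to the starbase = 0.9733c.
Compose with the interceptor (u' = -0.193 in the cruiser frame): u_1 = (-0.193 + 0.973) / (1 + (-0.193)·0.973) = 0.7800/0.8118 = 0.9608.
Compose with the drone (u' = 0.507 in the interceptor frame): u_2 = (0.507 + 0.961) / (1 + 0.507·0.961) = 1.4675/1.4868 = 0.9870.
So u = 0.9870 × 3.00 × 10^8 m/s.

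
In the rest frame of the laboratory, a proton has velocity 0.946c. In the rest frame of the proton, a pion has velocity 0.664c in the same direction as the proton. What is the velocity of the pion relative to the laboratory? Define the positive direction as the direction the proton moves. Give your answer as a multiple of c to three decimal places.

With v = 0.946 and u' = 0.664 (in units of c),
u = (u' + v)/(1 + u'v/c²):
u = (0.664 + 0.946) / (1 + 0.664·0.946) = 1.6100/1.6281 = 0.9889

0.989c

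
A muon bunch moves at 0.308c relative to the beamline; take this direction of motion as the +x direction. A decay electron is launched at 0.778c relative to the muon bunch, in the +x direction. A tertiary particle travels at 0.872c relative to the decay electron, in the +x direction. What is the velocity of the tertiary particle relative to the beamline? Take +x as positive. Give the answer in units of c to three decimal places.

0.991c

Apply u = (u' + v)/(1 + u'v/c²) successively, working outward toward the beamline.
Start: velocity of the muon bunch relative to the beamline = 0.3080c.
Compose with the decay electron (u' = 0.778 in the muon bunch frame): u_1 = (0.778 + 0.308) / (1 + 0.778·0.308) = 1.0860/1.2396 = 0.8761.
Compose with the tertiary particle (u' = 0.872 in the decay electron frame): u_2 = (0.872 + 0.876) / (1 + 0.872·0.876) = 1.7481/1.7639 = 0.9910.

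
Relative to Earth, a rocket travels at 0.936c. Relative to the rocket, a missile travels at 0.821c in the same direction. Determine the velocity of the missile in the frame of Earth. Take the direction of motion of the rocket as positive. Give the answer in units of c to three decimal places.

0.994c

With v = 0.936 and u' = 0.821 (in units of c),
u = (u' + v)/(1 + u'v/c²):
u = (0.821 + 0.936) / (1 + 0.821·0.936) = 1.7570/1.7685 = 0.9935
(Galilean addition would give +1.757c, exceeding c.)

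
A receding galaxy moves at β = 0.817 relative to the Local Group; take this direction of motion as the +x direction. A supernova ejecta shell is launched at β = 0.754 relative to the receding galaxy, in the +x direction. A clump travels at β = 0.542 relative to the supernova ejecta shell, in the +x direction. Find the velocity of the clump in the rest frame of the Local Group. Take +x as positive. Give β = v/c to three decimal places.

β = 0.992

Apply u = (u' + v)/(1 + u'v/c²) successively, working outward toward the Local Group.
Start: velocity of the receding galaxy relative to the Local Group = 0.8170c.
Compose with the supernova ejecta shell (u' = 0.754 in the receding galaxy frame): u_1 = (0.754 + 0.817) / (1 + 0.754·0.817) = 1.5710/1.6160 = 0.9721.
Compose with the clump (u' = 0.542 in the supernova ejecta shell frame): u_2 = (0.542 + 0.972) / (1 + 0.542·0.972) = 1.5141/1.5269 = 0.9916.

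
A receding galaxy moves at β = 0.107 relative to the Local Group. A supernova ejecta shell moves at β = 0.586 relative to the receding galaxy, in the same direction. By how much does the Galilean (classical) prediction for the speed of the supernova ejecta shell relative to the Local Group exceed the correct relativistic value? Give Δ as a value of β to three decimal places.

Galilean: u_cl = 0.586 + 0.107 = 0.6930.
Relativistic: u_rel = (0.586 + 0.107) / (1 + 0.586·0.107) = 0.6930/1.0627 = 0.6521.
Δ = 0.6930 − 0.6521 = 0.0409.

Δ = 0.041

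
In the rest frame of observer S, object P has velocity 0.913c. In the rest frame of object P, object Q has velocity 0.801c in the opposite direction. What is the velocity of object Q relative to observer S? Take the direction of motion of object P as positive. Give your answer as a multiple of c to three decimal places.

+0.417c

With v = 0.913 and u' = -0.801 (in units of c),
u = (u' + v)/(1 + u'v/c²):
u = (-0.801 + 0.913) / (1 + (-0.801)·0.913) = 0.1120/0.2687 = 0.4168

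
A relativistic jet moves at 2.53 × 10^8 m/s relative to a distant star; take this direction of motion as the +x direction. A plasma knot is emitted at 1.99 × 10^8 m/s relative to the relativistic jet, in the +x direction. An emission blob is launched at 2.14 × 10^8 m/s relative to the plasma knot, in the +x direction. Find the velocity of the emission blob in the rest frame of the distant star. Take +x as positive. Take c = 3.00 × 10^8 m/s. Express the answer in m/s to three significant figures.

Apply u = (u' + v)/(1 + u'v/c²) successively, working outward toward the distant star.
(Dividing each given speed by c = 3.00 × 10^8 m/s to work in units of c.)
Start: velocity of the relativistic jet relative to the distant star = 0.8433c.
Compose with the plasma knot (u' = 0.663 in the relativistic jet frame): u_1 = (0.663 + 0.843) / (1 + 0.663·0.843) = 1.5067/1.5594 = 0.9662.
Compose with the emission blob (u' = 0.713 in the plasma knot frame): u_2 = (0.713 + 0.966) / (1 + 0.713·0.966) = 1.6795/1.6892 = 0.9943.
So u = 0.9943 × 3.00 × 10^8 m/s.

2.98 × 10^8 m/s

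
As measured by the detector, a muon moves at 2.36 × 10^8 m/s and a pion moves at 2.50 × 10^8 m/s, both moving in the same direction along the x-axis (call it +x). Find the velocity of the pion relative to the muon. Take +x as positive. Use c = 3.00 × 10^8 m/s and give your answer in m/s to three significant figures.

β_A = 0.787, β_B = 0.833 (dividing each by c = 3.00 × 10^8 m/s).
Transform to A's frame with the inverse velocity-addition law: u' = (u − v)/(1 − uv/c²), taking u = β_B and v = β_A.
u' = (0.833 − 0.787) / (1 − (0.787)(0.833)) = 0.0467/0.3444 = 0.1355.
u' = 0.1355 × 3.00 × 10^8 m/s.

+4.06 × 10^7 m/s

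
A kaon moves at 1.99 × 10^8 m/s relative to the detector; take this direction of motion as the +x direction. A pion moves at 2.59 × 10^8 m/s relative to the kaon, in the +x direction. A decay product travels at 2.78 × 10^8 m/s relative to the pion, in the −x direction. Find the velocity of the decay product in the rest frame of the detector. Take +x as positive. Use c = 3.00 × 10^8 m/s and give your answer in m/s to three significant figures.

Apply u = (u' + v)/(1 + u'v/c²) successively, working outward toward the detector.
(Dividing each given speed by c = 3.00 × 10^8 m/s to work in units of c.)
Start: velocity of the kaon relative to the detector = 0.6633c.
Compose with the pion (u' = 0.863 in the kaon frame): u_1 = (0.863 + 0.663) / (1 + 0.863·0.663) = 1.5267/1.5727 = 0.9707.
Compose with the decay product (u' = -0.927 in the pion frame): u_2 = (-0.927 + 0.971) / (1 + (-0.927)·0.971) = 0.0441/0.1004 = 0.4388.
So u = 0.4388 × 3.00 × 10^8 m/s.

+1.32 × 10^8 m/s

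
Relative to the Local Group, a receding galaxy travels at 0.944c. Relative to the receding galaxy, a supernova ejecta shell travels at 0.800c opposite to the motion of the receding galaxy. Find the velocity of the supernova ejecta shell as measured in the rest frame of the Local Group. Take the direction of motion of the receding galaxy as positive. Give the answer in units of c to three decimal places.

+0.588c

With v = 0.944 and u' = -0.800 (in units of c),
u = (u' + v)/(1 + u'v/c²):
u = (-0.800 + 0.944) / (1 + (-0.800)·0.944) = 0.1440/0.2448 = 0.5882
(Galilean addition would give +0.144c.)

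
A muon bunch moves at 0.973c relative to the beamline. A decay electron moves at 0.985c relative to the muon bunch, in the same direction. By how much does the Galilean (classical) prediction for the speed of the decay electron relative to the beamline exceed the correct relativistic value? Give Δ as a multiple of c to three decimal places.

Δ = 0.958c

Galilean: u_cl = 0.985 + 0.973 = 1.9580.
Relativistic: u_rel = (0.985 + 0.973) / (1 + 0.985·0.973) = 1.9580/1.9584 = 0.9998.
Δ = 1.9580 − 0.9998 = 0.9582.
(The classical prediction exceeds c; the relativistic result does not.)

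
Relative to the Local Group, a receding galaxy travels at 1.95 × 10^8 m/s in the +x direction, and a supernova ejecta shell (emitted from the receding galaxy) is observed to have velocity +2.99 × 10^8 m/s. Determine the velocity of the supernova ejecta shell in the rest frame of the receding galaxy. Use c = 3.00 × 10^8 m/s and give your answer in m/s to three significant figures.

+2.95 × 10^8 m/s

v = 0.650c, u = 0.997c.
Invert the composition law: u' = (u − v)/(1 − uv/c²).
u' = (0.997 − 0.650) / (1 − (0.997)(0.650)) = 0.3467/0.3522 = 0.9844.
u' = 0.9844 × 3.00 × 10^8 m/s.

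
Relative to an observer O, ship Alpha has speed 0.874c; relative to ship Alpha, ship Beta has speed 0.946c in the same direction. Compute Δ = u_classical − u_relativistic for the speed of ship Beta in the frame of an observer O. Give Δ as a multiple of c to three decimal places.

Galilean: u_cl = 0.946 + 0.874 = 1.8200.
Relativistic: u_rel = (0.946 + 0.874) / (1 + 0.946·0.874) = 1.8200/1.8268 = 0.9963.
Δ = 1.8200 − 0.9963 = 0.8237.
(The classical prediction exceeds c; the relativistic result does not.)

Δ = 0.824c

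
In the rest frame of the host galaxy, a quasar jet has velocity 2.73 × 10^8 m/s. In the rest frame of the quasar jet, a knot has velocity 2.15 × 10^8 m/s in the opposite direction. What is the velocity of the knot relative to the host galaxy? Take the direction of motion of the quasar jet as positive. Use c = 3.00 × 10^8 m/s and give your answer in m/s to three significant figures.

In units of c (dividing by 3.00 × 10^8 m/s): v = 0.910, u' = -0.717.
u = (u' + v)/(1 + u'v/c²):
u = (-0.717 + 0.910) / (1 + (-0.717)·0.910) = 0.1933/0.3478 = 0.5558
Converting back: u = 0.5558 × 3.00 × 10^8 m/s.

+1.67 × 10^8 m/s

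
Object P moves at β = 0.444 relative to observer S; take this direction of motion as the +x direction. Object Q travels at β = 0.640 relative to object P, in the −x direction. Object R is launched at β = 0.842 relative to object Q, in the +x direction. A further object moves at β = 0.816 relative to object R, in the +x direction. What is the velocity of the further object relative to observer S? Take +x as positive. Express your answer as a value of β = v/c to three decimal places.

β = +0.970

Apply u = (u' + v)/(1 + u'v/c²) successively, working outward toward observer S.
Start: velocity of object P relative to observer S = 0.4440c.
Compose with object Q (u' = -0.640 in object P frame): u_1 = (-0.640 + 0.444) / (1 + (-0.640)·0.444) = -0.1960/0.7158 = -0.2738.
Compose with object R (u' = 0.842 in object Q frame): u_2 = (0.842 + (-0.274)) / (1 + 0.842·(-0.274)) = 0.5682/0.7695 = 0.7384.
Compose with the further object (u' = 0.816 in object R frame): u_3 = (0.816 + 0.738) / (1 + 0.816·0.738) = 1.5544/1.6026 = 0.9700.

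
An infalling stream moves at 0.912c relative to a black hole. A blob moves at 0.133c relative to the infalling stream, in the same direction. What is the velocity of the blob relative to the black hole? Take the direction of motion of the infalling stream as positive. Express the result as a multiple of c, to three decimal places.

0.932c

With v = 0.912 and u' = 0.133 (in units of c),
u = (u' + v)/(1 + u'v/c²):
u = (0.133 + 0.912) / (1 + 0.133·0.912) = 1.0450/1.1213 = 0.9320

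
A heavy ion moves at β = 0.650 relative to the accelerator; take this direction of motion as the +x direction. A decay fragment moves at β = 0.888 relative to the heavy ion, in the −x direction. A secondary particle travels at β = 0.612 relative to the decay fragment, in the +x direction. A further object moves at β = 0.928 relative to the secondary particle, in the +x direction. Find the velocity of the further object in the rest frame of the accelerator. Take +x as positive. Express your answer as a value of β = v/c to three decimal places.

β = +0.938

Apply u = (u' + v)/(1 + u'v/c²) successively, working outward toward the accelerator.
Start: velocity of the heavy ion relative to the accelerator = 0.6500c.
Compose with the decay fragment (u' = -0.888 in the heavy ion frame): u_1 = (-0.888 + 0.650) / (1 + (-0.888)·0.650) = -0.2380/0.4228 = -0.5629.
Compose with the secondary particle (u' = 0.612 in the decay fragment frame): u_2 = (0.612 + (-0.563)) / (1 + 0.612·(-0.563)) = 0.0491/0.6555 = 0.0749.
Compose with the further object (u' = 0.928 in the secondary particle frame): u_3 = (0.928 + 0.075) / (1 + 0.928·0.075) = 1.0029/1.0695 = 0.9377.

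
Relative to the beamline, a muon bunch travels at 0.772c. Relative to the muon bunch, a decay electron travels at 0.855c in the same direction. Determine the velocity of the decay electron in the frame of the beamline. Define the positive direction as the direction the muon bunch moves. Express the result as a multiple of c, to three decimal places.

With v = 0.772 and u' = 0.855 (in units of c),
u = (u' + v)/(1 + u'v/c²):
u = (0.855 + 0.772) / (1 + 0.855·0.772) = 1.6270/1.6601 = 0.9801
(Galilean addition would give +1.627c, exceeding c.)

0.980c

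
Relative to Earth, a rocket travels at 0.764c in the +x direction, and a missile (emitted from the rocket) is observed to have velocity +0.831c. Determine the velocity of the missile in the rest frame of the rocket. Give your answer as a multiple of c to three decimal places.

+0.184c

Invert the composition law: u' = (u − v)/(1 − uv/c²).
u' = (0.831 − 0.764) / (1 − (0.831)(0.764)) = 0.0670/0.3651 = 0.1835.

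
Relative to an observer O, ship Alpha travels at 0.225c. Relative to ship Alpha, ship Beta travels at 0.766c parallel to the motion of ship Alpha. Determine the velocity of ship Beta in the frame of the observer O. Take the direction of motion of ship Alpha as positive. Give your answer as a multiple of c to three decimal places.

With v = 0.225 and u' = 0.766 (in units of c),
u = (u' + v)/(1 + u'v/c²):
u = (0.766 + 0.225) / (1 + 0.766·0.225) = 0.9910/1.1724 = 0.8453

0.845c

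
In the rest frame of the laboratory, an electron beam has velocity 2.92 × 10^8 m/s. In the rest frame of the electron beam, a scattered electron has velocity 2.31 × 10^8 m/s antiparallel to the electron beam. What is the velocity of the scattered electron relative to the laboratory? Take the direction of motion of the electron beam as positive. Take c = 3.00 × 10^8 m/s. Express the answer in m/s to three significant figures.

In units of c (dividing by 3.00 × 10^8 m/s): v = 0.973, u' = -0.770.
u = (u' + v)/(1 + u'v/c²):
u = (-0.770 + 0.973) / (1 + (-0.770)·0.973) = 0.2033/0.2505 = 0.8116
Converting back: u = 0.8116 × 3.00 × 10^8 m/s.

+2.43 × 10^8 m/s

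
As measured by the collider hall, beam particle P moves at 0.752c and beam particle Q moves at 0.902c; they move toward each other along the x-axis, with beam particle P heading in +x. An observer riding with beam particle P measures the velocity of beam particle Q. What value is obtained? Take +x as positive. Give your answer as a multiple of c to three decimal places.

β_A = 0.752, β_B = -0.902.
Transform to A's frame with the inverse velocity-addition law: u' = (u − v)/(1 − uv/c²), taking u = β_B and v = β_A.
u' = (-0.902 − 0.752) / (1 − (0.752)(-0.902)) = -1.6540/1.6783 = -0.9855.

-0.986c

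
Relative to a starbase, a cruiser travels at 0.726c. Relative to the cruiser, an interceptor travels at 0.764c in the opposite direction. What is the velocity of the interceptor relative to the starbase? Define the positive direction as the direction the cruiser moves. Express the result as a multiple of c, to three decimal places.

With v = 0.726 and u' = -0.764 (in units of c),
u = (u' + v)/(1 + u'v/c²):
u = (-0.764 + 0.726) / (1 + (-0.764)·0.726) = -0.0380/0.4453 = -0.0853

-0.085c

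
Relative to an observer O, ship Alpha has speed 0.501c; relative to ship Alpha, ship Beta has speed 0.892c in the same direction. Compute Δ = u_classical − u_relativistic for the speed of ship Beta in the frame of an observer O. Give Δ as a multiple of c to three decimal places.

Galilean: u_cl = 0.892 + 0.501 = 1.3930.
Relativistic: u_rel = (0.892 + 0.501) / (1 + 0.892·0.501) = 1.3930/1.4469 = 0.9628.
Δ = 1.3930 − 0.9628 = 0.4302.
(The classical prediction exceeds c; the relativistic result does not.)

Δ = 0.430c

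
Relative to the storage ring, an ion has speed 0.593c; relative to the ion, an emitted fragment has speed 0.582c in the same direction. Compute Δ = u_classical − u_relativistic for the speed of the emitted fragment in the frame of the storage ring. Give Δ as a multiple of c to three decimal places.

Galilean: u_cl = 0.582 + 0.593 = 1.1750.
Relativistic: u_rel = (0.582 + 0.593) / (1 + 0.582·0.593) = 1.1750/1.3451 = 0.8735.
Δ = 1.1750 − 0.8735 = 0.3015.
(The classical prediction exceeds c; the relativistic result does not.)

Δ = 0.301c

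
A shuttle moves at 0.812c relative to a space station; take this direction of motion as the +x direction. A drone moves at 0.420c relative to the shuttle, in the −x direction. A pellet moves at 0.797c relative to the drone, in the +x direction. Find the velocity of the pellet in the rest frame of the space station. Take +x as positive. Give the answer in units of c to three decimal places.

Apply u = (u' + v)/(1 + u'v/c²) successively, working outward toward the space station.
Start: velocity of the shuttle relative to the space station = 0.8120c.
Compose with the drone (u' = -0.420 in the shuttle frame): u_1 = (-0.420 + 0.812) / (1 + (-0.420)·0.812) = 0.3920/0.6590 = 0.5949.
Compose with the pellet (u' = 0.797 in the drone frame): u_2 = (0.797 + 0.595) / (1 + 0.797·0.595) = 1.3919/1.4741 = 0.9442.

+0.944c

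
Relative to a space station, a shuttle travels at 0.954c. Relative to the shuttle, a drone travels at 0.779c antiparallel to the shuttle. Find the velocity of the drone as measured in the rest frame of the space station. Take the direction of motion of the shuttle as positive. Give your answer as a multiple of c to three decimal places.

+0.681c

With v = 0.954 and u' = -0.779 (in units of c),
u = (u' + v)/(1 + u'v/c²):
u = (-0.779 + 0.954) / (1 + (-0.779)·0.954) = 0.1750/0.2568 = 0.6814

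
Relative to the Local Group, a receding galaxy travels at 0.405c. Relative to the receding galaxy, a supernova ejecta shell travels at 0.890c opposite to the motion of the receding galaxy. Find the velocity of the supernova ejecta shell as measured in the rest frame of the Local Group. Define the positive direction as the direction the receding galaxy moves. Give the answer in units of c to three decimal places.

With v = 0.405 and u' = -0.890 (in units of c),
u = (u' + v)/(1 + u'v/c²):
u = (-0.890 + 0.405) / (1 + (-0.890)·0.405) = -0.4850/0.6395 = -0.7583

-0.758c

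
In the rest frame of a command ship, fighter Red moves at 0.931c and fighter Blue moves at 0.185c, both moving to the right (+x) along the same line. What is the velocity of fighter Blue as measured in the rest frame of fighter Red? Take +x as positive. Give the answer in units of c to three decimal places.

β_A = 0.931, β_B = 0.185.
Transform to A's frame with the inverse velocity-addition law: u' = (u − v)/(1 − uv/c²), taking u = β_B and v = β_A.
u' = (0.185 − 0.931) / (1 − (0.931)(0.185)) = -0.7460/0.8278 = -0.9012.

-0.901c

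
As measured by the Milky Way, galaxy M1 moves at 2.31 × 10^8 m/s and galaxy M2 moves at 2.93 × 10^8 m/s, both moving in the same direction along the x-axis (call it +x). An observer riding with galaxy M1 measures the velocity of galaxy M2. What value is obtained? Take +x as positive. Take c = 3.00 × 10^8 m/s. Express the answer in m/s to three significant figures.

β_A = 0.770, β_B = 0.977 (dividing each by c = 3.00 × 10^8 m/s).
Transform to A's frame with the inverse velocity-addition law: u' = (u − v)/(1 − uv/c²), taking u = β_B and v = β_A.
u' = (0.977 − 0.770) / (1 − (0.770)(0.977)) = 0.2067/0.2480 = 0.8334.
u' = 0.8334 × 3.00 × 10^8 m/s.

+2.50 × 10^8 m/s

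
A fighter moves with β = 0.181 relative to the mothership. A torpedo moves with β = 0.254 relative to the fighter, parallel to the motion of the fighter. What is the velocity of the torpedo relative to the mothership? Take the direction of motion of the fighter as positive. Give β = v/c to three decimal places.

With v = 0.181 and u' = 0.254 (in units of c),
u = (u' + v)/(1 + u'v/c²):
u = (0.254 + 0.181) / (1 + 0.254·0.181) = 0.4350/1.0460 = 0.4159
(Galilean addition would give +0.435c.)

β = 0.416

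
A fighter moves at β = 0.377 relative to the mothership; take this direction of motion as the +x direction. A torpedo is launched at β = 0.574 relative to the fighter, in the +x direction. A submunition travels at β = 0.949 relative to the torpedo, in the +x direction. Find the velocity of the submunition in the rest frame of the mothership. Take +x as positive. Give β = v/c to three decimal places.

β = 0.994

Apply u = (u' + v)/(1 + u'v/c²) successively, working outward toward the mothership.
Start: velocity of the fighter relative to the mothership = 0.3770c.
Compose with the torpedo (u' = 0.574 in the fighter frame): u_1 = (0.574 + 0.377) / (1 + 0.574·0.377) = 0.9510/1.2164 = 0.7818.
Compose with the submunition (u' = 0.949 in the torpedo frame): u_2 = (0.949 + 0.782) / (1 + 0.949·0.782) = 1.7308/1.7419 = 0.9936.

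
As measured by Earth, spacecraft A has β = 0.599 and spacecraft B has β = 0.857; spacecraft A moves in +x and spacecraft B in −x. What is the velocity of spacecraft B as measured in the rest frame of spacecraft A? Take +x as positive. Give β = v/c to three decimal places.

β_A = 0.599, β_B = -0.857.
Transform to A's frame with the inverse velocity-addition law: u' = (u − v)/(1 − uv/c²), taking u = β_B and v = β_A.
u' = (-0.857 − 0.599) / (1 − (0.599)(-0.857)) = -1.4560/1.5133 = -0.9621.

β = -0.962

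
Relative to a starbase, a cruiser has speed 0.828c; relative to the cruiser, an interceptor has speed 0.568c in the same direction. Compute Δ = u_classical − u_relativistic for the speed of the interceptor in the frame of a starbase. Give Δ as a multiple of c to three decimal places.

Δ = 0.447c

Galilean: u_cl = 0.568 + 0.828 = 1.3960.
Relativistic: u_rel = (0.568 + 0.828) / (1 + 0.568·0.828) = 1.3960/1.4703 = 0.9495.
Δ = 1.3960 − 0.9495 = 0.4465.
(The classical prediction exceeds c; the relativistic result does not.)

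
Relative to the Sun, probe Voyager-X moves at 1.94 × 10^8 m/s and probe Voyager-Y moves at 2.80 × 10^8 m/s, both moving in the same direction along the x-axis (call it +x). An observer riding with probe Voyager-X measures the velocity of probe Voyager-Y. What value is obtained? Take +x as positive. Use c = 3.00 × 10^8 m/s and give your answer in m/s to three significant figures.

+2.17 × 10^8 m/s

β_A = 0.647, β_B = 0.933 (dividing each by c = 3.00 × 10^8 m/s).
Transform to A's frame with the inverse velocity-addition law: u' = (u − v)/(1 − uv/c²), taking u = β_B and v = β_A.
u' = (0.933 − 0.647) / (1 − (0.647)(0.933)) = 0.2867/0.3964 = 0.7231.
u' = 0.7231 × 3.00 × 10^8 m/s.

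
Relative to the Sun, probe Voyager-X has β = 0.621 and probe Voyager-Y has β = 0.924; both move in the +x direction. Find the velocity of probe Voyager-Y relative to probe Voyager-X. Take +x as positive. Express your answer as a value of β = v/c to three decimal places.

β = +0.711

β_A = 0.621, β_B = 0.924.
Transform to A's frame with the inverse velocity-addition law: u' = (u − v)/(1 − uv/c²), taking u = β_B and v = β_A.
u' = (0.924 − 0.621) / (1 − (0.621)(0.924)) = 0.3030/0.4262 = 0.7109.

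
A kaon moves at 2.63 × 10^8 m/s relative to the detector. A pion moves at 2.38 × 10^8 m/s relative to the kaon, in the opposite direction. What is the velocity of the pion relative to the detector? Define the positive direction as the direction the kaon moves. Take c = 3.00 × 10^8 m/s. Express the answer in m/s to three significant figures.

+8.21 × 10^7 m/s

In units of c (dividing by 3.00 × 10^8 m/s): v = 0.877, u' = -0.793.
u = (u' + v)/(1 + u'v/c²):
u = (-0.793 + 0.877) / (1 + (-0.793)·0.877) = 0.0833/0.3045 = 0.2737
Converting back: u = 0.2737 × 3.00 × 10^8 m/s.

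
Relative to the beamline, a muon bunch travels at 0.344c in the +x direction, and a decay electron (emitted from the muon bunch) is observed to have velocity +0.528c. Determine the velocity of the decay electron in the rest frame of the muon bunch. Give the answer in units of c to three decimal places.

+0.225c

Invert the composition law: u' = (u − v)/(1 − uv/c²).
u' = (0.528 − 0.344) / (1 − (0.528)(0.344)) = 0.1840/0.8184 = 0.2248.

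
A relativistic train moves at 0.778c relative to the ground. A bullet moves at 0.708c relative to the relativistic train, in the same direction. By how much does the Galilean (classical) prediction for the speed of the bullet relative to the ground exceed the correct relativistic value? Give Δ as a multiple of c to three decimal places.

Galilean: u_cl = 0.708 + 0.778 = 1.4860.
Relativistic: u_rel = (0.708 + 0.778) / (1 + 0.708·0.778) = 1.4860/1.5508 = 0.9582.
Δ = 1.4860 − 0.9582 = 0.5278.
(The classical prediction exceeds c; the relativistic result does not.)

Δ = 0.528c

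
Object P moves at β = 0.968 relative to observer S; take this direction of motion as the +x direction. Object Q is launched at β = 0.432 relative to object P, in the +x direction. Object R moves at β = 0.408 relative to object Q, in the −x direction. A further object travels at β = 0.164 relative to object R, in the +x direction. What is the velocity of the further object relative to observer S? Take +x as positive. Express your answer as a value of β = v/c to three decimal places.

β = +0.978

Apply u = (u' + v)/(1 + u'v/c²) successively, working outward toward observer S.
Start: velocity of object P relative to observer S = 0.9680c.
Compose with object Q (u' = 0.432 in object P frame): u_1 = (0.432 + 0.968) / (1 + 0.432·0.968) = 1.4000/1.4182 = 0.9872.
Compose with object R (u' = -0.408 in object Q frame): u_2 = (-0.408 + 0.987) / (1 + (-0.408)·0.987) = 0.5792/0.5972 = 0.9698.
Compose with the further object (u' = 0.164 in object R frame): u_3 = (0.164 + 0.970) / (1 + 0.164·0.970) = 1.1338/1.1590 = 0.9782.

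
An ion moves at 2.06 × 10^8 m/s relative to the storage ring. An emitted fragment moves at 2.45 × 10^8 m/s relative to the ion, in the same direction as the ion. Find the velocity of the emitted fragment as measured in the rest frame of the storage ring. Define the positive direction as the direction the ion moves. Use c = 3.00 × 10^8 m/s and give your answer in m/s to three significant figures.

In units of c (dividing by 3.00 × 10^8 m/s): v = 0.687, u' = 0.817.
u = (u' + v)/(1 + u'v/c²):
u = (0.817 + 0.687) / (1 + 0.817·0.687) = 1.5033/1.5608 = 0.9632
Converting back: u = 0.9632 × 3.00 × 10^8 m/s.

2.89 × 10^8 m/s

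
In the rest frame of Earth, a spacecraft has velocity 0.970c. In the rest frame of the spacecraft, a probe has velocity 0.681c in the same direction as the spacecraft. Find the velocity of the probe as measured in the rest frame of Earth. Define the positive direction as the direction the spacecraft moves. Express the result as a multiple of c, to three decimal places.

With v = 0.970 and u' = 0.681 (in units of c),
u = (u' + v)/(1 + u'v/c²):
u = (0.681 + 0.970) / (1 + 0.681·0.970) = 1.6510/1.6606 = 0.9942

0.994c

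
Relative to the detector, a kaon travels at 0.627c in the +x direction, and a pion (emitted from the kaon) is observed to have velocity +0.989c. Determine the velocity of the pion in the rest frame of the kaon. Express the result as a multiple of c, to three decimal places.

+0.953c

Invert the composition law: u' = (u − v)/(1 − uv/c²).
u' = (0.989 − 0.627) / (1 − (0.989)(0.627)) = 0.3620/0.3799 = 0.9529.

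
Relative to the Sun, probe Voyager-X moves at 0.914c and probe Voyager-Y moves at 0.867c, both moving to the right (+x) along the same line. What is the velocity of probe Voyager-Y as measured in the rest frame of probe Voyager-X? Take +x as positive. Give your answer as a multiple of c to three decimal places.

β_A = 0.914, β_B = 0.867.
Transform to A's frame with the inverse velocity-addition law: u' = (u − v)/(1 − uv/c²), taking u = β_B and v = β_A.
u' = (0.867 − 0.914) / (1 − (0.914)(0.867)) = -0.0470/0.2076 = -0.2264.

-0.226c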